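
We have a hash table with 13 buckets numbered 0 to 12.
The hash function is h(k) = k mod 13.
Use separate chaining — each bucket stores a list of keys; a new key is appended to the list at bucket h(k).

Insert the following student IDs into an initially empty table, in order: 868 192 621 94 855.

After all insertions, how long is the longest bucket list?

4

868 → bucket 10
192 → bucket 10 (collision)
621 → bucket 10 (collision)
94 → bucket 3
855 → bucket 10 (collision)
Final buckets:
0: -
1: -
2: -
3: 94
4: -
5: -
6: -
7: -
8: -
9: -
10: 868 -> 192 -> 621 -> 855
11: -
12: -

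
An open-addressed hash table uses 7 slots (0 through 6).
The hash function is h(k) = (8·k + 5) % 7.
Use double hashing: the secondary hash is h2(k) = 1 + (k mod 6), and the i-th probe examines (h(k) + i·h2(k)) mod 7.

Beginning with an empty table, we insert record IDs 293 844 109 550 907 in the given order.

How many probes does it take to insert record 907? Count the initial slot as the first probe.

293 hashes to 4; slot 4 is free => place at 4.
844 hashes to 2; slot 2 is free => place at 2.
109 hashes to 2, h2=2; 2,4 taken => place at 6.
550 hashes to 2, h2=5; 2 taken => place at 0.
907 hashes to 2, h2=2; 2,4,6 taken => place at 1.
Table: [550, 907, 844, _, 293, _, 109]

4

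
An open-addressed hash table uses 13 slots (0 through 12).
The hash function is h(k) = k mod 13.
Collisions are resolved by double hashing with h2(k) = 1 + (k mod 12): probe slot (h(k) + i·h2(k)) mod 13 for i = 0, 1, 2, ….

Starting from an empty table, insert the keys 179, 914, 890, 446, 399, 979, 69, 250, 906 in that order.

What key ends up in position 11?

179 hashes to 10; slot 10 is free -> place at 10.
914 hashes to 4; slot 4 is free -> place at 4.
890 hashes to 6; slot 6 is free -> place at 6.
446 hashes to 4, h2=3; 4 taken -> place at 7.
399 hashes to 9; slot 9 is free -> place at 9.
979 hashes to 4, h2=8; 4 taken -> place at 12.
69 hashes to 4, h2=10; 4 taken -> place at 1.
250 hashes to 3; slot 3 is free -> place at 3.
906 hashes to 9, h2=7; 9,3,10,4 taken -> place at 11.
Table: [—, 69, —, 250, 914, —, 890, 446, —, 399, 179, 906, 979]

906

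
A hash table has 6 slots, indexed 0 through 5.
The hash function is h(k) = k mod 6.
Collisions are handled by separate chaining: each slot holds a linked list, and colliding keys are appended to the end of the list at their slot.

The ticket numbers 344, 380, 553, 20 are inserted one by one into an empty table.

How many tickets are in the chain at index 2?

Insert 344: h=2, bucket 2 empty → new chain.
Insert 380: h=2, bucket 2 nonempty → append to chain.
Insert 553: h=1, bucket 1 empty → new chain.
Insert 20: h=2, bucket 2 nonempty → append to chain.
Final buckets:
0: .
1: 553
2: 344 -> 380 -> 20
3: .
4: .
5: .

3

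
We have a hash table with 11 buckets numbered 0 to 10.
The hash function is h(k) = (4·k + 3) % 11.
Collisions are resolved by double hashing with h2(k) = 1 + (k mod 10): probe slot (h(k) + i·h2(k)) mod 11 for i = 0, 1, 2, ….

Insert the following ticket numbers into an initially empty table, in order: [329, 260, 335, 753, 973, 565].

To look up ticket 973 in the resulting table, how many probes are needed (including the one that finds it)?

4

329: h=10 => slot 10
260: h=9 => slot 9
335: h=1 => slot 1
753: h=1, h2=4, probe 1,5 => slot 5
973: h=1, h2=4, probe 1,5,9,2 => slot 2
565: h=8 => slot 8
Table: [., 335, 973, ., ., 753, ., ., 565, 260, 329]
Lookup 973: h=1, h2=4, probe 1,5,9,2 → found at 2.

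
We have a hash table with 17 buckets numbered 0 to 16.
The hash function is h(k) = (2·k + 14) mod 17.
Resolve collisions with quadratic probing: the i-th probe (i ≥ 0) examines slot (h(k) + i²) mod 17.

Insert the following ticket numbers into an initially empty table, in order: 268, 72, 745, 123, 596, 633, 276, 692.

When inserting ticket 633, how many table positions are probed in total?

268 hashes to 6; slot 6 is free → place at 6.
72 hashes to 5; slot 5 is free → place at 5.
745 hashes to 8; slot 8 is free → place at 8.
123 hashes to 5; 5,6 taken → place at 9.
596 hashes to 16; slot 16 is free → place at 16.
633 hashes to 5; 5,6,9 taken → place at 14.
276 hashes to 5; 5,6,9,14 taken → place at 4.
692 hashes to 4; 4,5,8 taken → place at 13.
Table: [_, _, _, _, 276, 72, 268, _, 745, 123, _, _, _, 692, 633, _, 596]

4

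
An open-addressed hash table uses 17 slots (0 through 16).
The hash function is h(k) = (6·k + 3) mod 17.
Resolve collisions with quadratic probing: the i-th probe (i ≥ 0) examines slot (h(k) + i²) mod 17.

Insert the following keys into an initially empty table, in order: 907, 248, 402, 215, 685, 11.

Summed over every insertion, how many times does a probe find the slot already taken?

907 hashes to 5; slot 5 is free -> place at 5.
248 hashes to 12; slot 12 is free -> place at 12.
402 hashes to 1; slot 1 is free -> place at 1.
215 hashes to 1; 1 taken -> place at 2.
685 hashes to 16; slot 16 is free -> place at 16.
11 hashes to 1; 1,2,5 taken -> place at 10.
Table: [_, 402, 215, _, _, 907, _, _, _, _, 11, _, 248, _, _, _, 685]

4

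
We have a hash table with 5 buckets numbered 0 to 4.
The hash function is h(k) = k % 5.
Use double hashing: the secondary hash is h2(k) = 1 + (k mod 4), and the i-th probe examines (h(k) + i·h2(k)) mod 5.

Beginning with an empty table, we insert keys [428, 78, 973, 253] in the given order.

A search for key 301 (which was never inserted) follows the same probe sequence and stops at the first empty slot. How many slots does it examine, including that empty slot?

5

428: h=3 → slot 3
78: h=3, h2=3, probe 3,1 → slot 1
973: h=3, h2=2, probe 3,0 → slot 0
253: h=3, h2=2, probe 3,0,2 → slot 2
Table: [973, 78, 253, 428, .]
Lookup 301: h=1, h2=2, probe 1,3,0,2,4 → slot 4 empty, not found.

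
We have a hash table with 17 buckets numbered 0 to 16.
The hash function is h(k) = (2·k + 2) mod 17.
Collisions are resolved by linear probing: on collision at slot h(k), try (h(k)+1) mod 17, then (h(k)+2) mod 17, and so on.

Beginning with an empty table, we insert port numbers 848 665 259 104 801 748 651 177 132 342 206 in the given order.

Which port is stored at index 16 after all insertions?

177

Insert 848: h=15, slot 15 empty -> index 15.
Insert 665: h=6, slot 6 empty -> index 6.
Insert 259: h=10, slot 10 empty -> index 10.
Insert 104: h=6, slot 6 occupied -> index 7.
Insert 801: h=6, slots 6,7 occupied -> index 8.
Insert 748: h=2, slot 2 empty -> index 2.
Insert 651: h=12, slot 12 empty -> index 12.
Insert 177: h=16, slot 16 empty -> index 16.
Insert 132: h=11, slot 11 empty -> index 11.
Insert 342: h=6, slots 6,7,8 occupied -> index 9.
Insert 206: h=6, slots 6,7,8,9,10,11,12 occupied -> index 13.
Table: [_, _, 748, _, _, _, 665, 104, 801, 342, 259, 132, 651, 206, _, 848, 177]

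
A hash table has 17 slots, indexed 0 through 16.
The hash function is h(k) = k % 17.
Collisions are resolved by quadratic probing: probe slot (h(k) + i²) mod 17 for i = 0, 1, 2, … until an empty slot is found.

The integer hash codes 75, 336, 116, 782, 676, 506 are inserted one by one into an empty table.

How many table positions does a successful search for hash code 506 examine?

75 hashes to 7; slot 7 is free → place at 7.
336 hashes to 13; slot 13 is free → place at 13.
116 hashes to 14; slot 14 is free → place at 14.
782 hashes to 0; slot 0 is free → place at 0.
676 hashes to 13; 13,14,0 taken → place at 5.
506 hashes to 13; 13,14,0,5 taken → place at 12.
Table: [782, ∅, ∅, ∅, ∅, 676, ∅, 75, ∅, ∅, ∅, ∅, 506, 336, 116, ∅, ∅]
Lookup 506: h=13, probe 13,14,0,5,12 → found at 12.

5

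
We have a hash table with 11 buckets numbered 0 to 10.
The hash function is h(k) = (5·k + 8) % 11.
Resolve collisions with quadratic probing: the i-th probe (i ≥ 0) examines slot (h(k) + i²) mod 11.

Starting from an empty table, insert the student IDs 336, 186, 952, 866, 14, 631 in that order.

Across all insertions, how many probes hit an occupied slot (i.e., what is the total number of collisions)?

2

336 hashes to 5; slot 5 is free -> place at 5.
186 hashes to 3; slot 3 is free -> place at 3.
952 hashes to 5; 5 taken -> place at 6.
866 hashes to 4; slot 4 is free -> place at 4.
14 hashes to 1; slot 1 is free -> place at 1.
631 hashes to 6; 6 taken -> place at 7.
Table: [∅, 14, ∅, 186, 866, 336, 952, 631, ∅, ∅, ∅]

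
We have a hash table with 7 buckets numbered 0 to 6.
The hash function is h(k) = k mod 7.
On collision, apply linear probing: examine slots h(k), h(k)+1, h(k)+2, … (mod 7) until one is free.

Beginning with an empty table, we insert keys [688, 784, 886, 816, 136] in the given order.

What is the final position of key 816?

5

688: h=2 => slot 2
784: h=0 => slot 0
886: h=4 => slot 4
816: h=4, probe 4,5 => slot 5
136: h=3 => slot 3
Table: [784, ., 688, 136, 886, 816, .]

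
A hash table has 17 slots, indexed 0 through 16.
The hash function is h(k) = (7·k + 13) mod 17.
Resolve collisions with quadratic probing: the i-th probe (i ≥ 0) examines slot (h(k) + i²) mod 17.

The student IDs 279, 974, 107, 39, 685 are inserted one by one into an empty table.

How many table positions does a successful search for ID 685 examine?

4

279 hashes to 11; slot 11 is free → place at 11.
974 hashes to 14; slot 14 is free → place at 14.
107 hashes to 14; 14 taken → place at 15.
39 hashes to 14; 14,15 taken → place at 1.
685 hashes to 14; 14,15,1 taken → place at 6.
Table: [-, 39, -, -, -, -, 685, -, -, -, -, 279, -, -, 974, 107, -]
Lookup 685: h=14, probe 14,15,1,6 → found at 6.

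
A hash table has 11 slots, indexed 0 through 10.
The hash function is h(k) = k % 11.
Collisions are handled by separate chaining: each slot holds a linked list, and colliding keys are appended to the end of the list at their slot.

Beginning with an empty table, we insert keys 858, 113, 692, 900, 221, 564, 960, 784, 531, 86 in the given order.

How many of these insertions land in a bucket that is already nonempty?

858 -> bucket 0
113 -> bucket 3
692 -> bucket 10
900 -> bucket 9
221 -> bucket 1
564 -> bucket 3 (collision)
960 -> bucket 3 (collision)
784 -> bucket 3 (collision)
531 -> bucket 3 (collision)
86 -> bucket 9 (collision)
Final buckets:
0: 858
1: 221
2: —
3: 113 -> 564 -> 960 -> 784 -> 531
4: —
5: —
6: —
7: —
8: —
9: 900 -> 86
10: 692

5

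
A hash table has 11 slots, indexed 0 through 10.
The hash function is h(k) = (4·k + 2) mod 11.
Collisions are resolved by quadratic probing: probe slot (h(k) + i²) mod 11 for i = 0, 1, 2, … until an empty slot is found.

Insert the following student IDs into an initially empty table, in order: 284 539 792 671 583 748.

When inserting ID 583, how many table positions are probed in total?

4

284 hashes to 5; slot 5 is free -> place at 5.
539 hashes to 2; slot 2 is free -> place at 2.
792 hashes to 2; 2 taken -> place at 3.
671 hashes to 2; 2,3 taken -> place at 6.
583 hashes to 2; 2,3,6 taken -> place at 0.
748 hashes to 2; 2,3,6,0 taken -> place at 7.
Table: [583, ., 539, 792, ., 284, 671, 748, ., ., .]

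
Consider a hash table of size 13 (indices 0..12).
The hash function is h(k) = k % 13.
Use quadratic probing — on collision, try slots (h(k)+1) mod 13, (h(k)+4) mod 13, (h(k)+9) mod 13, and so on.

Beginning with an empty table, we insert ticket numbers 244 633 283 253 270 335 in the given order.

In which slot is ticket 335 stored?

0

244: h=10 → slot 10
633: h=9 → slot 9
283: h=10, probe 10,11 → slot 11
253: h=6 → slot 6
270: h=10, probe 10,11,1 → slot 1
335: h=10, probe 10,11,1,6,0 → slot 0
Table: [335, 270, ., ., ., ., 253, ., ., 633, 244, 283, .]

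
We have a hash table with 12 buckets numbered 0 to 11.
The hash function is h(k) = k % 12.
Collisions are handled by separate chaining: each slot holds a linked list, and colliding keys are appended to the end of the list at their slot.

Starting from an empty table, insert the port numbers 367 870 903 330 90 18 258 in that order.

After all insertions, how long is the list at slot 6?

Insert 367: h=7, bucket 7 empty → new chain.
Insert 870: h=6, bucket 6 empty → new chain.
Insert 903: h=3, bucket 3 empty → new chain.
Insert 330: h=6, bucket 6 nonempty → append to chain.
Insert 90: h=6, bucket 6 nonempty → append to chain.
Insert 18: h=6, bucket 6 nonempty → append to chain.
Insert 258: h=6, bucket 6 nonempty → append to chain.
Final buckets:
0: _
1: _
2: _
3: 903
4: _
5: _
6: 870 -> 330 -> 90 -> 18 -> 258
7: 367
8: _
9: _
10: _
11: _

5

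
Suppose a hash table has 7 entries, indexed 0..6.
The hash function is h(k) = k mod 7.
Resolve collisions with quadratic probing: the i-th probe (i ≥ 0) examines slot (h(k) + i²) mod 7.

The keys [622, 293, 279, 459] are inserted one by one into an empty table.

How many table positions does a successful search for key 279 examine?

622: h=6 => slot 6
293: h=6, probe 6,0 => slot 0
279: h=6, probe 6,0,3 => slot 3
459: h=4 => slot 4
Table: [293, —, —, 279, 459, —, 622]
Lookup 279: h=6, probe 6,0,3 → found at 3.

3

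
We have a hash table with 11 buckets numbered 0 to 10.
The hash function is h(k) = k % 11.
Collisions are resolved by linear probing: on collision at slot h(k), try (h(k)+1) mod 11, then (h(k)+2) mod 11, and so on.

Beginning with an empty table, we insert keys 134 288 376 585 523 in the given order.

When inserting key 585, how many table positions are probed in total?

Insert 134: h=2, slot 2 empty → index 2.
Insert 288: h=2, slot 2 occupied → index 3.
Insert 376: h=2, slots 2,3 occupied → index 4.
Insert 585: h=2, slots 2,3,4 occupied → index 5.
Insert 523: h=6, slot 6 empty → index 6.
Table: [-, -, 134, 288, 376, 585, 523, -, -, -, -]

4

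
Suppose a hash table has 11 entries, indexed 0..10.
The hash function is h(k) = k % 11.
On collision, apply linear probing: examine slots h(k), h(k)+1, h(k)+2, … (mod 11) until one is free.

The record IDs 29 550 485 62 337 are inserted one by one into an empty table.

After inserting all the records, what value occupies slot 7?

29

Insert 29: h=7, slot 7 empty -> index 7.
Insert 550: h=0, slot 0 empty -> index 0.
Insert 485: h=1, slot 1 empty -> index 1.
Insert 62: h=7, slot 7 occupied -> index 8.
Insert 337: h=7, slots 7,8 occupied -> index 9.
Table: [550, 485, _, _, _, _, _, 29, 62, 337, _]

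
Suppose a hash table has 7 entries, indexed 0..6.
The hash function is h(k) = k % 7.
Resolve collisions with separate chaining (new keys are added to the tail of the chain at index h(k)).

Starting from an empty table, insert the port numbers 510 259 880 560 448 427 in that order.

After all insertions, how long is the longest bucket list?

4

510 -> bucket 6
259 -> bucket 0
880 -> bucket 5
560 -> bucket 0 (collision)
448 -> bucket 0 (collision)
427 -> bucket 0 (collision)
Final buckets:
0: 259 -> 560 -> 448 -> 427
1: —
2: —
3: —
4: —
5: 880
6: 510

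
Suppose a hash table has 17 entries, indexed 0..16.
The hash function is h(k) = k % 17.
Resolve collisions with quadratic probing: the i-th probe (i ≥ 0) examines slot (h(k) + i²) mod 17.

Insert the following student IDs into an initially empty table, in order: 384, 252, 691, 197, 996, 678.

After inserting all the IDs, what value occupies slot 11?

691

Insert 384: h=10, slot 10 empty => index 10.
Insert 252: h=14, slot 14 empty => index 14.
Insert 691: h=11, slot 11 empty => index 11.
Insert 197: h=10, slots 10,11,14 occupied => index 2.
Insert 996: h=10, slots 10,11,14,2 occupied => index 9.
Insert 678: h=15, slot 15 empty => index 15.
Table: [-, -, 197, -, -, -, -, -, -, 996, 384, 691, -, -, 252, 678, -]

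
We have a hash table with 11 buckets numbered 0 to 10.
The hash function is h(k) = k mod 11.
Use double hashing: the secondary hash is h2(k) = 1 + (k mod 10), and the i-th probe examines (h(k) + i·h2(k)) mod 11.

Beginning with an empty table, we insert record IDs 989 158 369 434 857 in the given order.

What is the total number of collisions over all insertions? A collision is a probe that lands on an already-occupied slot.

989: h=10 -> slot 10
158: h=4 -> slot 4
369: h=6 -> slot 6
434: h=5 -> slot 5
857: h=10, h2=8, probe 10,7 -> slot 7
Table: [-, -, -, -, 158, 434, 369, 857, -, -, 989]

1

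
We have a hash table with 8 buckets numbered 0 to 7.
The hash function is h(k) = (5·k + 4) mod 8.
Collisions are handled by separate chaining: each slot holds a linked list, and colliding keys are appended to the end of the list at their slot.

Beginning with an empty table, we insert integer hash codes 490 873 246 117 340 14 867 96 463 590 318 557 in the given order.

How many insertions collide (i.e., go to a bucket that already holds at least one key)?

490 → bucket 6
873 → bucket 1
246 → bucket 2
117 → bucket 5
340 → bucket 0
14 → bucket 2 (collision)
867 → bucket 3
96 → bucket 4
463 → bucket 7
590 → bucket 2 (collision)
318 → bucket 2 (collision)
557 → bucket 5 (collision)
Final buckets:
0: 340
1: 873
2: 246 -> 14 -> 590 -> 318
3: 867
4: 96
5: 117 -> 557
6: 490
7: 463

4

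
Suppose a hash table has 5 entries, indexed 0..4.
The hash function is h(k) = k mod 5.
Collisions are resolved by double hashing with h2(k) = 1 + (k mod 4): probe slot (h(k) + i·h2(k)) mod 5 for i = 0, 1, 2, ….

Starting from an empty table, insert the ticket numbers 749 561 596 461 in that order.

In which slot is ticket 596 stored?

2

749: h=4 => slot 4
561: h=1 => slot 1
596: h=1, h2=1, probe 1,2 => slot 2
461: h=1, h2=2, probe 1,3 => slot 3
Table: [., 561, 596, 461, 749]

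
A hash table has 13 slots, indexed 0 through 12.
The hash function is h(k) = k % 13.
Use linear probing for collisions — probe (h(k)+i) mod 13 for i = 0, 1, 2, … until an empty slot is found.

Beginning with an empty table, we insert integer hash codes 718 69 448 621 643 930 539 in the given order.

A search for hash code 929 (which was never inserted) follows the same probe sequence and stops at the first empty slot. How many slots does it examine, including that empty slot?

6

Insert 718: h=3, slot 3 empty → index 3.
Insert 69: h=4, slot 4 empty → index 4.
Insert 448: h=6, slot 6 empty → index 6.
Insert 621: h=10, slot 10 empty → index 10.
Insert 643: h=6, slot 6 occupied → index 7.
Insert 930: h=7, slot 7 occupied → index 8.
Insert 539: h=6, slots 6,7,8 occupied → index 9.
Table: [∅, ∅, ∅, 718, 69, ∅, 448, 643, 930, 539, 621, ∅, ∅]
Lookup 929: h=6, probe 6,7,8,9,10,11 → slot 11 empty, not found.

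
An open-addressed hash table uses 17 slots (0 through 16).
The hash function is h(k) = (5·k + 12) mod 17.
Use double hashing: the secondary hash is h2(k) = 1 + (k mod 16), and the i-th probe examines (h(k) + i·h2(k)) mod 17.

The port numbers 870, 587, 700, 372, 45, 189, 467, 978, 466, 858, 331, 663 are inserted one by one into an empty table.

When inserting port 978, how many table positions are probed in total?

2

870: h=10 => slot 10
587: h=6 => slot 6
700: h=10, h2=13, probe 10,6,2 => slot 2
372: h=2, h2=5, probe 2,7 => slot 7
45: h=16 => slot 16
189: h=5 => slot 5
467: h=1 => slot 1
978: h=6, h2=3, probe 6,9 => slot 9
466: h=13 => slot 13
858: h=1, h2=11, probe 1,12 => slot 12
331: h=1, h2=12, probe 1,13,8 => slot 8
663: h=12, h2=8, probe 12,3 => slot 3
Table: [_, 467, 700, 663, _, 189, 587, 372, 331, 978, 870, _, 858, 466, _, _, 45]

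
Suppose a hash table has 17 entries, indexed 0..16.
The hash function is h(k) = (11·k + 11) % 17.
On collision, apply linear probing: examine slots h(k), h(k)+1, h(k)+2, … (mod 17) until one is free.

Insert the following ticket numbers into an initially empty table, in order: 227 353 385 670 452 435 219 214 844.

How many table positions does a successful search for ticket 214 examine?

Insert 227: h=9, slot 9 empty => index 9.
Insert 353: h=1, slot 1 empty => index 1.
Insert 385: h=13, slot 13 empty => index 13.
Insert 670: h=3, slot 3 empty => index 3.
Insert 452: h=2, slot 2 empty => index 2.
Insert 435: h=2, slots 2,3 occupied => index 4.
Insert 219: h=6, slot 6 empty => index 6.
Insert 214: h=2, slots 2,3,4 occupied => index 5.
Insert 844: h=13, slot 13 occupied => index 14.
Table: [_, 353, 452, 670, 435, 214, 219, _, _, 227, _, _, _, 385, 844, _, _]
Lookup 214: h=2, probe 2,3,4,5 → found at 5.

4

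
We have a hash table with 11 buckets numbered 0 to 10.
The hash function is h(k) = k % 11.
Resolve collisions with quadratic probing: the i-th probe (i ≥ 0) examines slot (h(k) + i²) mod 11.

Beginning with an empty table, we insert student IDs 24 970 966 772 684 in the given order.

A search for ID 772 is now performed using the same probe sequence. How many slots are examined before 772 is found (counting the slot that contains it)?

3

24 hashes to 2; slot 2 is free → place at 2.
970 hashes to 2; 2 taken → place at 3.
966 hashes to 9; slot 9 is free → place at 9.
772 hashes to 2; 2,3 taken → place at 6.
684 hashes to 2; 2,3,6 taken → place at 0.
Table: [684, ., 24, 970, ., ., 772, ., ., 966, .]
Lookup 772: h=2, probe 2,3,6 → found at 6.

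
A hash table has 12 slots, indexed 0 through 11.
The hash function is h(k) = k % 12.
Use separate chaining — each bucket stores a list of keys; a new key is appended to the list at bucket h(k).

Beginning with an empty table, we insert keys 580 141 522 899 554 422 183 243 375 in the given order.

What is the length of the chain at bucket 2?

580 -> bucket 4
141 -> bucket 9
522 -> bucket 6
899 -> bucket 11
554 -> bucket 2
422 -> bucket 2 (collision)
183 -> bucket 3
243 -> bucket 3 (collision)
375 -> bucket 3 (collision)
Final buckets:
0: -
1: -
2: 554 -> 422
3: 183 -> 243 -> 375
4: 580
5: -
6: 522
7: -
8: -
9: 141
10: -
11: 899

2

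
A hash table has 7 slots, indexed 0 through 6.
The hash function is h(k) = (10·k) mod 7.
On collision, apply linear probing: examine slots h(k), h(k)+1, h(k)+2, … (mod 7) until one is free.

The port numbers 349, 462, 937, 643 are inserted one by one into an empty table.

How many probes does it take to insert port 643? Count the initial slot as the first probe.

Insert 349: h=4, slot 4 empty → index 4.
Insert 462: h=0, slot 0 empty → index 0.
Insert 937: h=4, slot 4 occupied → index 5.
Insert 643: h=4, slots 4,5 occupied → index 6.
Table: [462, ∅, ∅, ∅, 349, 937, 643]

3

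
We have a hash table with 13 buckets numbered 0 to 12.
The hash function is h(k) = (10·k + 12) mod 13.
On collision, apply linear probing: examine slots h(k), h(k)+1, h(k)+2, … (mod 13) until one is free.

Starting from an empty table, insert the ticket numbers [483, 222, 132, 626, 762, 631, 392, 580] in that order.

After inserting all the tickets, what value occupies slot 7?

132

Insert 483: h=6, slot 6 empty => index 6.
Insert 222: h=9, slot 9 empty => index 9.
Insert 132: h=6, slot 6 occupied => index 7.
Insert 626: h=6, slots 6,7 occupied => index 8.
Insert 762: h=1, slot 1 empty => index 1.
Insert 631: h=4, slot 4 empty => index 4.
Insert 392: h=6, slots 6,7,8,9 occupied => index 10.
Insert 580: h=1, slot 1 occupied => index 2.
Table: [_, 762, 580, _, 631, _, 483, 132, 626, 222, 392, _, _]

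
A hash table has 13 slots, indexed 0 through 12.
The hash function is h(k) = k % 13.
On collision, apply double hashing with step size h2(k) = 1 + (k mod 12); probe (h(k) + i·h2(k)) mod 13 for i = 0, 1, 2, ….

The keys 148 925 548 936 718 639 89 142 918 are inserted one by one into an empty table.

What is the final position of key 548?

11

Insert 148: h=5, slot 5 empty → index 5.
Insert 925: h=2, slot 2 empty → index 2.
Insert 548: h=2, h2=9, slot 2 occupied → index 11.
Insert 936: h=0, slot 0 empty → index 0.
Insert 718: h=3, slot 3 empty → index 3.
Insert 639: h=2, h2=4, slot 2 occupied → index 6.
Insert 89: h=11, h2=6, slot 11 occupied → index 4.
Insert 142: h=12, slot 12 empty → index 12.
Insert 918: h=8, slot 8 empty → index 8.
Table: [936, —, 925, 718, 89, 148, 639, —, 918, —, —, 548, 142]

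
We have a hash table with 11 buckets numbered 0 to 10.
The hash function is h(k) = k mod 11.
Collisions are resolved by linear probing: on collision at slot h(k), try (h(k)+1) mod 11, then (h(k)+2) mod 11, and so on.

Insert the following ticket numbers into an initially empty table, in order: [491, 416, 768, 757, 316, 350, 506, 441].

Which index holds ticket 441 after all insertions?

491 hashes to 7; slot 7 is free → place at 7.
416 hashes to 9; slot 9 is free → place at 9.
768 hashes to 9; 9 taken → place at 10.
757 hashes to 9; 9,10 taken → place at 0.
316 hashes to 8; slot 8 is free → place at 8.
350 hashes to 9; 9,10,0 taken → place at 1.
506 hashes to 0; 0,1 taken → place at 2.
441 hashes to 1; 1,2 taken → place at 3.
Table: [757, 350, 506, 441, -, -, -, 491, 316, 416, 768]

3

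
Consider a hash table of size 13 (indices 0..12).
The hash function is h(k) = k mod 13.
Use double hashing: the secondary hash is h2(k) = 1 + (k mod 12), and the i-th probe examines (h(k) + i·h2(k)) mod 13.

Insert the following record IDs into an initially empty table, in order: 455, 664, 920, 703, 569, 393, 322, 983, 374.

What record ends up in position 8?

322

455: h=0 -> slot 0
664: h=1 -> slot 1
920: h=10 -> slot 10
703: h=1, h2=8, probe 1,9 -> slot 9
569: h=10, h2=6, probe 10,3 -> slot 3
393: h=3, h2=10, probe 3,0,10,7 -> slot 7
322: h=10, h2=11, probe 10,8 -> slot 8
983: h=8, h2=12, probe 8,7,6 -> slot 6
374: h=10, h2=3, probe 10,0,3,6,9,12 -> slot 12
Table: [455, 664, -, 569, -, -, 983, 393, 322, 703, 920, -, 374]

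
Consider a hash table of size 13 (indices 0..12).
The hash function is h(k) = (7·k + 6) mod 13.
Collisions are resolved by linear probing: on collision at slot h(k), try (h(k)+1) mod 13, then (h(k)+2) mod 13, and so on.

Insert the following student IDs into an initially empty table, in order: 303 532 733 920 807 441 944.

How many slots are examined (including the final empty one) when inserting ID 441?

303 hashes to 8; slot 8 is free → place at 8.
532 hashes to 12; slot 12 is free → place at 12.
733 hashes to 2; slot 2 is free → place at 2.
920 hashes to 11; slot 11 is free → place at 11.
807 hashes to 0; slot 0 is free → place at 0.
441 hashes to 12; 12,0 taken → place at 1.
944 hashes to 10; slot 10 is free → place at 10.
Table: [807, 441, 733, _, _, _, _, _, 303, _, 944, 920, 532]

3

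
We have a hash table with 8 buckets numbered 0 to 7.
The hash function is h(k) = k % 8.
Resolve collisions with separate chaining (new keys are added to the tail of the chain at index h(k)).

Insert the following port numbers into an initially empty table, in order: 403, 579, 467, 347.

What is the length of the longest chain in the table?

4

403 -> bucket 3
579 -> bucket 3 (collision)
467 -> bucket 3 (collision)
347 -> bucket 3 (collision)
Final buckets:
0: —
1: —
2: —
3: 403 -> 579 -> 467 -> 347
4: —
5: —
6: —
7: —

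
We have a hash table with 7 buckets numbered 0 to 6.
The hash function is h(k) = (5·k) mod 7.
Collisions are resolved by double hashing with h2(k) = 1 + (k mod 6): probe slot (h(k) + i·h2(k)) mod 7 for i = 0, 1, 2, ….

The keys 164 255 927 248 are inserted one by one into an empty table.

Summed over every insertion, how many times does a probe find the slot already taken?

4

164 hashes to 1; slot 1 is free -> place at 1.
255 hashes to 1, h2=4; 1 taken -> place at 5.
927 hashes to 1, h2=4; 1,5 taken -> place at 2.
248 hashes to 1, h2=3; 1 taken -> place at 4.
Table: [-, 164, 927, -, 248, 255, -]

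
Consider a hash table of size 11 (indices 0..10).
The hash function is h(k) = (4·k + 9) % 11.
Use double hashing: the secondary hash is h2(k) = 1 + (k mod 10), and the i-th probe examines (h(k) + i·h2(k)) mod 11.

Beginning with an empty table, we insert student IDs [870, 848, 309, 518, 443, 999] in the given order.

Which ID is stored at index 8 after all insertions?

870: h=2 -> slot 2
848: h=2, h2=9, probe 2,0 -> slot 0
309: h=2, h2=10, probe 2,1 -> slot 1
518: h=2, h2=9, probe 2,0,9 -> slot 9
443: h=10 -> slot 10
999: h=1, h2=10, probe 1,0,10,9,8 -> slot 8
Table: [848, 309, 870, _, _, _, _, _, 999, 518, 443]

999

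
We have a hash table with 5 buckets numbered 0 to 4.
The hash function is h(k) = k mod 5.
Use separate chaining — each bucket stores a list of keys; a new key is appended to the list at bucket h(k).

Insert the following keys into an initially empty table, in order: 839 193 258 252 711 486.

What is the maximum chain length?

2

839 -> bucket 4
193 -> bucket 3
258 -> bucket 3 (collision)
252 -> bucket 2
711 -> bucket 1
486 -> bucket 1 (collision)
Final buckets:
0: —
1: 711 -> 486
2: 252
3: 193 -> 258
4: 839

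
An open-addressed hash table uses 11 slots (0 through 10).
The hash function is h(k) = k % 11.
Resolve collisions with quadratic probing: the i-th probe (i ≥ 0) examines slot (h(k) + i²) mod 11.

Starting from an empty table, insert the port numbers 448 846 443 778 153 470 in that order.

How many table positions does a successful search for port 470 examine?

3

448: h=8 → slot 8
846: h=10 → slot 10
443: h=3 → slot 3
778: h=8, probe 8,9 → slot 9
153: h=10, probe 10,0 → slot 0
470: h=8, probe 8,9,1 → slot 1
Table: [153, 470, ∅, 443, ∅, ∅, ∅, ∅, 448, 778, 846]
Lookup 470: h=8, probe 8,9,1 → found at 1.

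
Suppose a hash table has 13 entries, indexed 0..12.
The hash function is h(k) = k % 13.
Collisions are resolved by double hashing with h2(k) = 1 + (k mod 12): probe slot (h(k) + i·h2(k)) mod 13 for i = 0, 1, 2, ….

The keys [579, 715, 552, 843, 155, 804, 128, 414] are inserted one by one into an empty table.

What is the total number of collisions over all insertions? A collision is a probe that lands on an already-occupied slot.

579 hashes to 7; slot 7 is free → place at 7.
715 hashes to 0; slot 0 is free → place at 0.
552 hashes to 6; slot 6 is free → place at 6.
843 hashes to 11; slot 11 is free → place at 11.
155 hashes to 12; slot 12 is free → place at 12.
804 hashes to 11, h2=1; 11,12,0 taken → place at 1.
128 hashes to 11, h2=9; 11,7 taken → place at 3.
414 hashes to 11, h2=7; 11 taken → place at 5.
Table: [715, 804, ∅, 128, ∅, 414, 552, 579, ∅, ∅, ∅, 843, 155]

6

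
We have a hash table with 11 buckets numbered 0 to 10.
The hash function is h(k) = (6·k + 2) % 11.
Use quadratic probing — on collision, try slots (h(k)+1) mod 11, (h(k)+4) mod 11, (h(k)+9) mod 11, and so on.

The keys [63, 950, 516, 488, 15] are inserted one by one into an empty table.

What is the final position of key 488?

63: h=6 => slot 6
950: h=4 => slot 4
516: h=7 => slot 7
488: h=4, probe 4,5 => slot 5
15: h=4, probe 4,5,8 => slot 8
Table: [_, _, _, _, 950, 488, 63, 516, 15, _, _]

5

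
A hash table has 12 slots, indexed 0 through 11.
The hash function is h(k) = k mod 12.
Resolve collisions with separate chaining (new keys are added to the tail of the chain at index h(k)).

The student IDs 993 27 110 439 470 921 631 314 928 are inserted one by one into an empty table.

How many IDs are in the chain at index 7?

993 → bucket 9
27 → bucket 3
110 → bucket 2
439 → bucket 7
470 → bucket 2 (collision)
921 → bucket 9 (collision)
631 → bucket 7 (collision)
314 → bucket 2 (collision)
928 → bucket 4
Final buckets:
0: -
1: -
2: 110 -> 470 -> 314
3: 27
4: 928
5: -
6: -
7: 439 -> 631
8: -
9: 993 -> 921
10: -
11: -

2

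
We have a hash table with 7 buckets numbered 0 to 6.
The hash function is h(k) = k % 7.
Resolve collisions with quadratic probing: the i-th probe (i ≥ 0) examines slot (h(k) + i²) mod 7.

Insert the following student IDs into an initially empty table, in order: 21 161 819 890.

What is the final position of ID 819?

Insert 21: h=0, slot 0 empty => index 0.
Insert 161: h=0, slot 0 occupied => index 1.
Insert 819: h=0, slots 0,1 occupied => index 4.
Insert 890: h=1, slot 1 occupied => index 2.
Table: [21, 161, 890, ., 819, ., .]

4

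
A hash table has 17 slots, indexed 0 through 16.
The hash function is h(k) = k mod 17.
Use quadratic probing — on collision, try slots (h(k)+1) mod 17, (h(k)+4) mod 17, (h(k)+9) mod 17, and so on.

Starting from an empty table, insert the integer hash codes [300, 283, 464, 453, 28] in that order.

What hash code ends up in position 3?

28

300 hashes to 11; slot 11 is free => place at 11.
283 hashes to 11; 11 taken => place at 12.
464 hashes to 5; slot 5 is free => place at 5.
453 hashes to 11; 11,12 taken => place at 15.
28 hashes to 11; 11,12,15 taken => place at 3.
Table: [_, _, _, 28, _, 464, _, _, _, _, _, 300, 283, _, _, 453, _]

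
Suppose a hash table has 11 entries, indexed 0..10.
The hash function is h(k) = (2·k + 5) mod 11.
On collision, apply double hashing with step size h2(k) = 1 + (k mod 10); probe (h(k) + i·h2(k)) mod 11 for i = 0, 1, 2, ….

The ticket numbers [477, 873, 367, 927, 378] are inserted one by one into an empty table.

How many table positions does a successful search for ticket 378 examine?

3

477 hashes to 2; slot 2 is free → place at 2.
873 hashes to 2, h2=4; 2 taken → place at 6.
367 hashes to 2, h2=8; 2 taken → place at 10.
927 hashes to 0; slot 0 is free → place at 0.
378 hashes to 2, h2=9; 2,0 taken → place at 9.
Table: [927, ., 477, ., ., ., 873, ., ., 378, 367]
Lookup 378: h=2, h2=9, probe 2,0,9 → found at 9.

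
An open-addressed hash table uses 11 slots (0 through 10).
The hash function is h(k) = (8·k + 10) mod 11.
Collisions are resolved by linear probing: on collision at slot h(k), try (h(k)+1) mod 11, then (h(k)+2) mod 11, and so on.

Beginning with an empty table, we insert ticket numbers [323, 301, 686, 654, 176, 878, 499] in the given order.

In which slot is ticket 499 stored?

2

Insert 323: h=9, slot 9 empty -> index 9.
Insert 301: h=9, slot 9 occupied -> index 10.
Insert 686: h=9, slots 9,10 occupied -> index 0.
Insert 654: h=6, slot 6 empty -> index 6.
Insert 176: h=10, slots 10,0 occupied -> index 1.
Insert 878: h=5, slot 5 empty -> index 5.
Insert 499: h=9, slots 9,10,0,1 occupied -> index 2.
Table: [686, 176, 499, ∅, ∅, 878, 654, ∅, ∅, 323, 301]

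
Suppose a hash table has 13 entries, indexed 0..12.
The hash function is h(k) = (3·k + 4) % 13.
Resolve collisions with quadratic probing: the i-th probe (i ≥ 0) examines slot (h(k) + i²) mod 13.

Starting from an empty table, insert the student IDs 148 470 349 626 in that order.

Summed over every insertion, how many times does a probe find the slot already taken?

2

148: h=6 => slot 6
470: h=10 => slot 10
349: h=11 => slot 11
626: h=10, probe 10,11,1 => slot 1
Table: [-, 626, -, -, -, -, 148, -, -, -, 470, 349, -]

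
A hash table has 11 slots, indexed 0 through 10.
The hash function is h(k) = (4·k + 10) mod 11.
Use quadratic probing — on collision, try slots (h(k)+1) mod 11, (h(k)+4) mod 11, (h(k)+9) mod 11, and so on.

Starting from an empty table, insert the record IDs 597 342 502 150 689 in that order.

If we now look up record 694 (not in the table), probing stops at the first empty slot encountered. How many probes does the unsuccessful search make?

597 hashes to 0; slot 0 is free → place at 0.
342 hashes to 3; slot 3 is free → place at 3.
502 hashes to 5; slot 5 is free → place at 5.
150 hashes to 5; 5 taken → place at 6.
689 hashes to 5; 5,6 taken → place at 9.
Table: [597, ∅, ∅, 342, ∅, 502, 150, ∅, ∅, 689, ∅]
Lookup 694: h=3, probe 3,4 → slot 4 empty, not found.

2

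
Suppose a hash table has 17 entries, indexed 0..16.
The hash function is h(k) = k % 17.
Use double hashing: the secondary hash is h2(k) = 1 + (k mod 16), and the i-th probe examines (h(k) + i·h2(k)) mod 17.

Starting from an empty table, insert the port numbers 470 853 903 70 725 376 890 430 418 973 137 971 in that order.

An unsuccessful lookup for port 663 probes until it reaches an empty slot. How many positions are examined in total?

2

470: h=11 → slot 11
853: h=3 → slot 3
903: h=2 → slot 2
70: h=2, h2=7, probe 2,9 → slot 9
725: h=11, h2=6, probe 11,0 → slot 0
376: h=2, h2=9, probe 2,11,3,12 → slot 12
890: h=6 → slot 6
430: h=5 → slot 5
418: h=10 → slot 10
973: h=4 → slot 4
137: h=1 → slot 1
971: h=2, h2=12, probe 2,14 → slot 14
Table: [725, 137, 903, 853, 973, 430, 890, —, —, 70, 418, 470, 376, —, 971, —, —]
Lookup 663: h=0, h2=8, probe 0,8 → slot 8 empty, not found.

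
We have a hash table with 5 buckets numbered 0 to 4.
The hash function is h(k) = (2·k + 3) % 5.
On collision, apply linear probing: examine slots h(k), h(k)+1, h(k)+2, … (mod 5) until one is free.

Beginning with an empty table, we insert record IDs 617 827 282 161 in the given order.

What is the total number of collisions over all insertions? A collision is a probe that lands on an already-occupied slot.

3

617: h=2 => slot 2
827: h=2, probe 2,3 => slot 3
282: h=2, probe 2,3,4 => slot 4
161: h=0 => slot 0
Table: [161, _, 617, 827, 282]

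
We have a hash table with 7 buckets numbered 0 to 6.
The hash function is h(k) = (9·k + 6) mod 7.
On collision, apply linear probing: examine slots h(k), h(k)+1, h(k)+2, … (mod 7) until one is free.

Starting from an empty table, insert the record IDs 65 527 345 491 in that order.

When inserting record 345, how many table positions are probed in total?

3

65: h=3 → slot 3
527: h=3, probe 3,4 → slot 4
345: h=3, probe 3,4,5 → slot 5
491: h=1 → slot 1
Table: [—, 491, —, 65, 527, 345, —]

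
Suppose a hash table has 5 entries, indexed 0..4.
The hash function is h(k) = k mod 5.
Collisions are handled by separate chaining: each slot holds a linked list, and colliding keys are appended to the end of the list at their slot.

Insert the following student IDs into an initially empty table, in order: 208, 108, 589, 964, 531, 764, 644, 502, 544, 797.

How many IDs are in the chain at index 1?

1

208 -> bucket 3
108 -> bucket 3 (collision)
589 -> bucket 4
964 -> bucket 4 (collision)
531 -> bucket 1
764 -> bucket 4 (collision)
644 -> bucket 4 (collision)
502 -> bucket 2
544 -> bucket 4 (collision)
797 -> bucket 2 (collision)
Final buckets:
0: —
1: 531
2: 502 -> 797
3: 208 -> 108
4: 589 -> 964 -> 764 -> 644 -> 544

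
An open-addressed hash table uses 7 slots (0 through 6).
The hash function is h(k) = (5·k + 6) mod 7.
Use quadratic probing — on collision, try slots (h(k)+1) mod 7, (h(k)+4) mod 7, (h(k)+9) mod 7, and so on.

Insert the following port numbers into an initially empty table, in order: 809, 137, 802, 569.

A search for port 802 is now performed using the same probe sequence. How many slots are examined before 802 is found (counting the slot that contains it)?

3

809 hashes to 5; slot 5 is free → place at 5.
137 hashes to 5; 5 taken → place at 6.
802 hashes to 5; 5,6 taken → place at 2.
569 hashes to 2; 2 taken → place at 3.
Table: [., ., 802, 569, ., 809, 137]
Lookup 802: h=5, probe 5,6,2 → found at 2.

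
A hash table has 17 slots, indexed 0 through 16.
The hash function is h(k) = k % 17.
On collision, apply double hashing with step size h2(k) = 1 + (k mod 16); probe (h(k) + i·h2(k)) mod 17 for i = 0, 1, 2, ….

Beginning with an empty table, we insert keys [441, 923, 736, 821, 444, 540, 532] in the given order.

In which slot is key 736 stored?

6

441 hashes to 16; slot 16 is free → place at 16.
923 hashes to 5; slot 5 is free → place at 5.
736 hashes to 5, h2=1; 5 taken → place at 6.
821 hashes to 5, h2=6; 5 taken → place at 11.
444 hashes to 2; slot 2 is free → place at 2.
540 hashes to 13; slot 13 is free → place at 13.
532 hashes to 5, h2=5; 5 taken → place at 10.
Table: [., ., 444, ., ., 923, 736, ., ., ., 532, 821, ., 540, ., ., 441]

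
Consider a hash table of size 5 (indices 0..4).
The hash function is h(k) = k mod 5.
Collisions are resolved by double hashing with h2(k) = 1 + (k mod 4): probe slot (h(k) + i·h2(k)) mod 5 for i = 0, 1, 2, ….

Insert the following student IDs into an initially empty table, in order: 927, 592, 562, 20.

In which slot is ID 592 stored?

Insert 927: h=2, slot 2 empty → index 2.
Insert 592: h=2, h2=1, slot 2 occupied → index 3.
Insert 562: h=2, h2=3, slot 2 occupied → index 0.
Insert 20: h=0, h2=1, slot 0 occupied → index 1.
Table: [562, 20, 927, 592, -]

3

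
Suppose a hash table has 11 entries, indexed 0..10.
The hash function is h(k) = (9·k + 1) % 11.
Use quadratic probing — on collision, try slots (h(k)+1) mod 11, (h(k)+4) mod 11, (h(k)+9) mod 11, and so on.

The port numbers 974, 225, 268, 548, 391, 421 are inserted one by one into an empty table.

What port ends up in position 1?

974 hashes to 0; slot 0 is free -> place at 0.
225 hashes to 2; slot 2 is free -> place at 2.
268 hashes to 4; slot 4 is free -> place at 4.
548 hashes to 5; slot 5 is free -> place at 5.
391 hashes to 0; 0 taken -> place at 1.
421 hashes to 6; slot 6 is free -> place at 6.
Table: [974, 391, 225, -, 268, 548, 421, -, -, -, -]

391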